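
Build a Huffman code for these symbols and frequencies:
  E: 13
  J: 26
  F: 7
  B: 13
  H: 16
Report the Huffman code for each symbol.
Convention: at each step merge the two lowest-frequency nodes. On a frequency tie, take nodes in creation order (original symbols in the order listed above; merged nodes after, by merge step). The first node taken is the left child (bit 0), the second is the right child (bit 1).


Huffman tree construction:
Step 1: Merge F(7) + E(13) = 20
Step 2: Merge B(13) + H(16) = 29
Step 3: Merge (F+E)(20) + J(26) = 46
Step 4: Merge (B+H)(29) + ((F+E)+J)(46) = 75
Read each symbol's code off the tree from the root (left child = 0, right child = 1).

Codes:
  E: 101 (length 3)
  J: 11 (length 2)
  F: 100 (length 3)
  B: 00 (length 2)
  H: 01 (length 2)
Average code length: 170/75 = 2.2667 bits/symbol


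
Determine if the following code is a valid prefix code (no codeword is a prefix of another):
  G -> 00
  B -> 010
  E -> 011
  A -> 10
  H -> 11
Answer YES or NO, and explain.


Checking each pair (does one codeword prefix another?):
  G='00' vs B='010': no prefix
  G='00' vs E='011': no prefix
  G='00' vs A='10': no prefix
  G='00' vs H='11': no prefix
  B='010' vs G='00': no prefix
  B='010' vs E='011': no prefix
  B='010' vs A='10': no prefix
  B='010' vs H='11': no prefix
  E='011' vs G='00': no prefix
  E='011' vs B='010': no prefix
  E='011' vs A='10': no prefix
  E='011' vs H='11': no prefix
  A='10' vs G='00': no prefix
  A='10' vs B='010': no prefix
  A='10' vs E='011': no prefix
  A='10' vs H='11': no prefix
  H='11' vs G='00': no prefix
  H='11' vs B='010': no prefix
  H='11' vs E='011': no prefix
  H='11' vs A='10': no prefix
No violation found over all pairs.

YES -- this is a valid prefix code. No codeword is a prefix of any other codeword.


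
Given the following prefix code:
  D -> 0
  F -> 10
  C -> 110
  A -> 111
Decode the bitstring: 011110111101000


Decoding step by step:
Bits 0 -> D
Bits 111 -> A
Bits 10 -> F
Bits 111 -> A
Bits 10 -> F
Bits 10 -> F
Bits 0 -> D
Bits 0 -> D


Decoded message: DAFAFFDD


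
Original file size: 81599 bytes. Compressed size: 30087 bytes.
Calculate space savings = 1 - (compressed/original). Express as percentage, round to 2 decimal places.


ratio = compressed/original = 30087/81599 = 0.368718
savings = 1 - ratio = 1 - 0.368718 = 0.631282
as a percentage: 0.631282 * 100 = 63.13%

Space savings = 1 - 30087/81599 = 63.13%


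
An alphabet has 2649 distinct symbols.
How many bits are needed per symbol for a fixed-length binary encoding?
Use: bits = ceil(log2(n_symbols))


log2(2649) = 11.3712
Bracket: 2^11 = 2048 < 2649 <= 2^12 = 4096
So ceil(log2(2649)) = 12

bits = ceil(log2(2649)) = ceil(11.3712) = 12 bits


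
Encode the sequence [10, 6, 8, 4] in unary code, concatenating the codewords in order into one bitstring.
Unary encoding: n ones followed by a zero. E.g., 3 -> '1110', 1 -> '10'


Encode each number as n ones followed by a terminating 0:
  10 -> 11111111110 (11 bits)
  6 -> 1111110 (7 bits)
  8 -> 111111110 (9 bits)
  4 -> 11110 (5 bits)
Total length = 11 + 7 + 9 + 5 = 32 bits.

Unary([10, 6, 8, 4]) = 11111111110111111011111111011110 (32 bits)


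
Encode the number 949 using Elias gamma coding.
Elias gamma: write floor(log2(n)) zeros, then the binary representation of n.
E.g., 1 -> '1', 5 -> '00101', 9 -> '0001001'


num_bits = floor(log2(949)) + 1 = 10
leading_zeros = num_bits - 1 = 9
binary(949) = 1110110101

Elias gamma(949) = '000000000' + '1110110101' = 0000000001110110101 (19 bits)


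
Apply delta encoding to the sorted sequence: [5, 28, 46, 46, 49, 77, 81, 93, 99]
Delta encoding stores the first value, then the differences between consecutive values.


First value: 5
Deltas:
  28 - 5 = 23
  46 - 28 = 18
  46 - 46 = 0
  49 - 46 = 3
  77 - 49 = 28
  81 - 77 = 4
  93 - 81 = 12
  99 - 93 = 6


Delta encoded: [5, 23, 18, 0, 3, 28, 4, 12, 6]


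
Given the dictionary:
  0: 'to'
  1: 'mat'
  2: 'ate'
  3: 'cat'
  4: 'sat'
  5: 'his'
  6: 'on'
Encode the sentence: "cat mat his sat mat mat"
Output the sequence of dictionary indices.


Look up each word in the dictionary:
  'cat' -> 3
  'mat' -> 1
  'his' -> 5
  'sat' -> 4
  'mat' -> 1
  'mat' -> 1

Encoded: [3, 1, 5, 4, 1, 1]


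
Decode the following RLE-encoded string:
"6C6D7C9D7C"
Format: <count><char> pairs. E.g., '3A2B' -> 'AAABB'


Expanding each <count><char> pair:
  6C -> 'CCCCCC'
  6D -> 'DDDDDD'
  7C -> 'CCCCCCC'
  9D -> 'DDDDDDDDD'
  7C -> 'CCCCCCC'

Decoded = CCCCCCDDDDDDCCCCCCCDDDDDDDDDCCCCCCC


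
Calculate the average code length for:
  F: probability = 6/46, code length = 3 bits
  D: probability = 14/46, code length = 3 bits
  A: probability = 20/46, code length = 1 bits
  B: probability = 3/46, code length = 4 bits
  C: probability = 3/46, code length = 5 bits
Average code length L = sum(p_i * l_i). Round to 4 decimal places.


Weighted contributions p_i * l_i:
  F: (6/46) * 3 = 18/46
  D: (14/46) * 3 = 42/46
  A: (20/46) * 1 = 20/46
  B: (3/46) * 4 = 12/46
  C: (3/46) * 5 = 15/46
Sum = (18 + 42 + 20 + 12 + 15)/46 = 107/46

L = 107/46 = 2.3261 bits/symbol


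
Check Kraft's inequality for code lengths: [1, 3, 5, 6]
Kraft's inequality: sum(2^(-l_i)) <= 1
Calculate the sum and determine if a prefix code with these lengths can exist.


Sum = 2^(-1) + 2^(-3) + 2^(-5) + 2^(-6)
    = 0.5 + 0.125 + 0.03125 + 0.015625
    = 43/64 = 0.671875
Since 0.671875 <= 1, Kraft's inequality IS satisfied.
A prefix code with these lengths CAN exist.

Kraft sum = 0.671875. Satisfied.


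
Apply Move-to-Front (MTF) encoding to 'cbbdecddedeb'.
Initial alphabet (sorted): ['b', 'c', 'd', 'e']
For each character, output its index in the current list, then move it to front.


MTF encoding:
'c': index 1 in ['b', 'c', 'd', 'e'] -> ['c', 'b', 'd', 'e']
'b': index 1 in ['c', 'b', 'd', 'e'] -> ['b', 'c', 'd', 'e']
'b': index 0 in ['b', 'c', 'd', 'e'] -> ['b', 'c', 'd', 'e']
'd': index 2 in ['b', 'c', 'd', 'e'] -> ['d', 'b', 'c', 'e']
'e': index 3 in ['d', 'b', 'c', 'e'] -> ['e', 'd', 'b', 'c']
'c': index 3 in ['e', 'd', 'b', 'c'] -> ['c', 'e', 'd', 'b']
'd': index 2 in ['c', 'e', 'd', 'b'] -> ['d', 'c', 'e', 'b']
'd': index 0 in ['d', 'c', 'e', 'b'] -> ['d', 'c', 'e', 'b']
'e': index 2 in ['d', 'c', 'e', 'b'] -> ['e', 'd', 'c', 'b']
'd': index 1 in ['e', 'd', 'c', 'b'] -> ['d', 'e', 'c', 'b']
'e': index 1 in ['d', 'e', 'c', 'b'] -> ['e', 'd', 'c', 'b']
'b': index 3 in ['e', 'd', 'c', 'b'] -> ['b', 'e', 'd', 'c']


Output: [1, 1, 0, 2, 3, 3, 2, 0, 2, 1, 1, 3]


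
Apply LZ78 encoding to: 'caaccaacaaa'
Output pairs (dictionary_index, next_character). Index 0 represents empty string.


LZ78 encoding steps:
Dictionary: {0: ''}
Step 1: w='' (idx 0), next='c' -> output (0, 'c'), add 'c' as idx 1
Step 2: w='' (idx 0), next='a' -> output (0, 'a'), add 'a' as idx 2
Step 3: w='a' (idx 2), next='c' -> output (2, 'c'), add 'ac' as idx 3
Step 4: w='c' (idx 1), next='a' -> output (1, 'a'), add 'ca' as idx 4
Step 5: w='ac' (idx 3), next='a' -> output (3, 'a'), add 'aca' as idx 5
Step 6: w='a' (idx 2), next='a' -> output (2, 'a'), add 'aa' as idx 6


Encoded: [(0, 'c'), (0, 'a'), (2, 'c'), (1, 'a'), (3, 'a'), (2, 'a')]


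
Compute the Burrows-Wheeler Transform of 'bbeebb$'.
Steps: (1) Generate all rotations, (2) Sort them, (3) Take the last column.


Rotations (sorted):
  0: $bbeebb -> last char: b
  1: b$bbeeb -> last char: b
  2: bb$bbee -> last char: e
  3: bbeebb$ -> last char: $
  4: beebb$b -> last char: b
  5: ebb$bbe -> last char: e
  6: eebb$bb -> last char: b


BWT = bbe$beb


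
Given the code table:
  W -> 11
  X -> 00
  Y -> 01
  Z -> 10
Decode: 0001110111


Decoding:
00 -> X
01 -> Y
11 -> W
01 -> Y
11 -> W


Result: XYWYW


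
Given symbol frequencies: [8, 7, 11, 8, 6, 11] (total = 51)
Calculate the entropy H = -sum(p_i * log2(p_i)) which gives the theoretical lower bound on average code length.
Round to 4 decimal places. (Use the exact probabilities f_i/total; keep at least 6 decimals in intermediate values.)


Per-symbol terms -p_i * log2(p_i) with p_i = f_i/51:
  p = 8/51 = 0.156863: log2(p) = -2.672425, -p*log2(p) = 0.419204
  p = 7/51 = 0.137255: log2(p) = -2.865070, -p*log2(p) = 0.393245
  p = 11/51 = 0.215686: log2(p) = -2.212994, -p*log2(p) = 0.477312
  p = 8/51 = 0.156863: log2(p) = -2.672425, -p*log2(p) = 0.419204
  p = 6/51 = 0.117647: log2(p) = -3.087463, -p*log2(p) = 0.363231
  p = 11/51 = 0.215686: log2(p) = -2.212994, -p*log2(p) = 0.477312
H = 0.419204 + 0.393245 + 0.477312 + 0.419204 + 0.363231 + 0.477312 = 2.549508

H = 2.5495 bits/symbol


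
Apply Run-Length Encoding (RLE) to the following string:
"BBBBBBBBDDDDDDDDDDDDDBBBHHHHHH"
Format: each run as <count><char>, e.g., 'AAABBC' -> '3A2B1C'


Scanning runs left to right:
  i=0: run of 'B' x 8 -> '8B'
  i=8: run of 'D' x 13 -> '13D'
  i=21: run of 'B' x 3 -> '3B'
  i=24: run of 'H' x 6 -> '6H'

RLE = 8B13D3B6H


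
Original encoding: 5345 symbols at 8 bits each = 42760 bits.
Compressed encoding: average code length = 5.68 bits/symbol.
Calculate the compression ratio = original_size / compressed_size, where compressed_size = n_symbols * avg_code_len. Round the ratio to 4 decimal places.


original_size = n_symbols * orig_bits = 5345 * 8 = 42760 bits
compressed_size = n_symbols * avg_code_len = 5345 * 5.68 = 30359.6 bits
ratio = original_size / compressed_size = 42760 / 30359.6 = 1.4085

Compression ratio = 1.4085


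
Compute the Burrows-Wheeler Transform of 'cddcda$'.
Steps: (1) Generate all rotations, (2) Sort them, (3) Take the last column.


Rotations (sorted):
  0: $cddcda -> last char: a
  1: a$cddcd -> last char: d
  2: cda$cdd -> last char: d
  3: cddcda$ -> last char: $
  4: da$cddc -> last char: c
  5: dcda$cd -> last char: d
  6: ddcda$c -> last char: c


BWT = add$cdc


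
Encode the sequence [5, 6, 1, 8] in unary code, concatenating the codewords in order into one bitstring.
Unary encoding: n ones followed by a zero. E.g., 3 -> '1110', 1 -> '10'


Encode each number as n ones followed by a terminating 0:
  5 -> 111110 (6 bits)
  6 -> 1111110 (7 bits)
  1 -> 10 (2 bits)
  8 -> 111111110 (9 bits)
Total length = 6 + 7 + 2 + 9 = 24 bits.

Unary([5, 6, 1, 8]) = 111110111111010111111110 (24 bits)


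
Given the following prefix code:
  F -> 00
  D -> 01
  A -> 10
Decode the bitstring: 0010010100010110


Decoding step by step:
Bits 00 -> F
Bits 10 -> A
Bits 01 -> D
Bits 01 -> D
Bits 00 -> F
Bits 01 -> D
Bits 01 -> D
Bits 10 -> A


Decoded message: FADDFDDA


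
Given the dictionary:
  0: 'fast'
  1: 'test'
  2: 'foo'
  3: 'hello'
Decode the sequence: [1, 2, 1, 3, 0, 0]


Look up each index in the dictionary:
  1 -> 'test'
  2 -> 'foo'
  1 -> 'test'
  3 -> 'hello'
  0 -> 'fast'
  0 -> 'fast'

Decoded: "test foo test hello fast fast"


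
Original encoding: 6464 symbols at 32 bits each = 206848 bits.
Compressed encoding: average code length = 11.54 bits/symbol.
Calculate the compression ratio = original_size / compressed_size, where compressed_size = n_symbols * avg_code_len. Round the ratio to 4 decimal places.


original_size = n_symbols * orig_bits = 6464 * 32 = 206848 bits
compressed_size = n_symbols * avg_code_len = 6464 * 11.54 = 74594.56 bits
ratio = original_size / compressed_size = 206848 / 74594.56 = 2.773

Compression ratio = 2.773


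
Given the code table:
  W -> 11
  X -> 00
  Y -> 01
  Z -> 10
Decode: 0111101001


Decoding:
01 -> Y
11 -> W
10 -> Z
10 -> Z
01 -> Y


Result: YWZZY


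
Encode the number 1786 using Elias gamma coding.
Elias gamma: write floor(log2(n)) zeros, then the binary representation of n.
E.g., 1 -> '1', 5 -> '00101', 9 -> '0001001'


num_bits = floor(log2(1786)) + 1 = 11
leading_zeros = num_bits - 1 = 10
binary(1786) = 11011111010

Elias gamma(1786) = '0000000000' + '11011111010' = 000000000011011111010 (21 bits)


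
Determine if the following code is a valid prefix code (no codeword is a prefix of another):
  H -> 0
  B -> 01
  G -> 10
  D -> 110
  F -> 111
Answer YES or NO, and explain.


Checking each pair (does one codeword prefix another?):
  H='0' vs B='01': prefix -- VIOLATION

NO -- this is NOT a valid prefix code. H (0) is a prefix of B (01).


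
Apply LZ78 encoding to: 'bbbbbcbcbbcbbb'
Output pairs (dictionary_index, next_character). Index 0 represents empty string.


LZ78 encoding steps:
Dictionary: {0: ''}
Step 1: w='' (idx 0), next='b' -> output (0, 'b'), add 'b' as idx 1
Step 2: w='b' (idx 1), next='b' -> output (1, 'b'), add 'bb' as idx 2
Step 3: w='bb' (idx 2), next='c' -> output (2, 'c'), add 'bbc' as idx 3
Step 4: w='b' (idx 1), next='c' -> output (1, 'c'), add 'bc' as idx 4
Step 5: w='bbc' (idx 3), next='b' -> output (3, 'b'), add 'bbcb' as idx 5
Step 6: w='bb' (idx 2), end of input -> output (2, '')


Encoded: [(0, 'b'), (1, 'b'), (2, 'c'), (1, 'c'), (3, 'b'), (2, '')]


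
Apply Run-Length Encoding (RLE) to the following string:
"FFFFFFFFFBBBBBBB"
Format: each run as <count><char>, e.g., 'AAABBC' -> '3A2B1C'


Scanning runs left to right:
  i=0: run of 'F' x 9 -> '9F'
  i=9: run of 'B' x 7 -> '7B'

RLE = 9F7B


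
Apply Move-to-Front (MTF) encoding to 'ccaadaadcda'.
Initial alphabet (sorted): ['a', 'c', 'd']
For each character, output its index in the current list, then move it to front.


MTF encoding:
'c': index 1 in ['a', 'c', 'd'] -> ['c', 'a', 'd']
'c': index 0 in ['c', 'a', 'd'] -> ['c', 'a', 'd']
'a': index 1 in ['c', 'a', 'd'] -> ['a', 'c', 'd']
'a': index 0 in ['a', 'c', 'd'] -> ['a', 'c', 'd']
'd': index 2 in ['a', 'c', 'd'] -> ['d', 'a', 'c']
'a': index 1 in ['d', 'a', 'c'] -> ['a', 'd', 'c']
'a': index 0 in ['a', 'd', 'c'] -> ['a', 'd', 'c']
'd': index 1 in ['a', 'd', 'c'] -> ['d', 'a', 'c']
'c': index 2 in ['d', 'a', 'c'] -> ['c', 'd', 'a']
'd': index 1 in ['c', 'd', 'a'] -> ['d', 'c', 'a']
'a': index 2 in ['d', 'c', 'a'] -> ['a', 'd', 'c']


Output: [1, 0, 1, 0, 2, 1, 0, 1, 2, 1, 2]


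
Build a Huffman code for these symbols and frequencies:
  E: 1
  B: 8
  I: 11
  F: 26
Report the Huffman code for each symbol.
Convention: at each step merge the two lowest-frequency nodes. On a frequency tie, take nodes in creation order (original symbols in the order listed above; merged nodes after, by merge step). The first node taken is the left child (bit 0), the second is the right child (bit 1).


Huffman tree construction:
Step 1: Merge E(1) + B(8) = 9
Step 2: Merge (E+B)(9) + I(11) = 20
Step 3: Merge ((E+B)+I)(20) + F(26) = 46
Read each symbol's code off the tree from the root (left child = 0, right child = 1).

Codes:
  E: 000 (length 3)
  B: 001 (length 3)
  I: 01 (length 2)
  F: 1 (length 1)
Average code length: 75/46 = 1.6304 bits/symbol


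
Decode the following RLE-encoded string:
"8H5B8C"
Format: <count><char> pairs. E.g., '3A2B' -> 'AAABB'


Expanding each <count><char> pair:
  8H -> 'HHHHHHHH'
  5B -> 'BBBBB'
  8C -> 'CCCCCCCC'

Decoded = HHHHHHHHBBBBBCCCCCCCC


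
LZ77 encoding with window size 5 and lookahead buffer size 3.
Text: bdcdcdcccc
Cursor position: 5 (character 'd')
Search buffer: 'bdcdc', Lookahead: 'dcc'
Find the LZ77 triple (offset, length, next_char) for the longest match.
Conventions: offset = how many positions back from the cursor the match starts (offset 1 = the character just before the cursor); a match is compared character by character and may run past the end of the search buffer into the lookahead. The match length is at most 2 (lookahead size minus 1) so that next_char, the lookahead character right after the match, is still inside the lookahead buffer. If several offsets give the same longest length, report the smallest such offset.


Try each offset into the search buffer:
  offset=1 (pos 4, char 'c'): match length 0
  offset=2 (pos 3, char 'd'): match length 2
  offset=3 (pos 2, char 'c'): match length 0
  offset=4 (pos 1, char 'd'): match length 2
  offset=5 (pos 0, char 'b'): match length 0
Longest match has length 2, found at offsets 2, 4; take the smallest, offset 2.
next_char = character at position 5 + 2 = 7 -> 'c'

Best match: offset=2, length=2 (matching 'dc' starting at position 3)
LZ77 triple: (2, 2, 'c')


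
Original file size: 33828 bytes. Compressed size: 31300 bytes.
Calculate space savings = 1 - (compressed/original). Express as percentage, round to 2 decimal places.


ratio = compressed/original = 31300/33828 = 0.925269
savings = 1 - ratio = 1 - 0.925269 = 0.074731
as a percentage: 0.074731 * 100 = 7.47%

Space savings = 1 - 31300/33828 = 7.47%


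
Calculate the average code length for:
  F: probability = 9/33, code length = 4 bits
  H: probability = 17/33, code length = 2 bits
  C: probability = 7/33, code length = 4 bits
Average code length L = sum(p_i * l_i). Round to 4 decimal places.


Weighted contributions p_i * l_i:
  F: (9/33) * 4 = 36/33
  H: (17/33) * 2 = 34/33
  C: (7/33) * 4 = 28/33
Sum = (36 + 34 + 28)/33 = 98/33

L = 98/33 = 2.9697 bits/symbol


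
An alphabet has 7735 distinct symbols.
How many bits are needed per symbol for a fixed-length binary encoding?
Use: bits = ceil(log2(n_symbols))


log2(7735) = 12.9172
Bracket: 2^12 = 4096 < 7735 <= 2^13 = 8192
So ceil(log2(7735)) = 13

bits = ceil(log2(7735)) = ceil(12.9172) = 13 bits


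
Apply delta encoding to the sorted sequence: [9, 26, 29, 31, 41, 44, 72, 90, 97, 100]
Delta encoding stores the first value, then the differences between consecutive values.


First value: 9
Deltas:
  26 - 9 = 17
  29 - 26 = 3
  31 - 29 = 2
  41 - 31 = 10
  44 - 41 = 3
  72 - 44 = 28
  90 - 72 = 18
  97 - 90 = 7
  100 - 97 = 3


Delta encoded: [9, 17, 3, 2, 10, 3, 28, 18, 7, 3]


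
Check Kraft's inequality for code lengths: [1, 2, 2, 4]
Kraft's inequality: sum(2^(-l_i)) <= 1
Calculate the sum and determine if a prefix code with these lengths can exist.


Sum = 2^(-1) + 2^(-2) + 2^(-2) + 2^(-4)
    = 0.5 + 0.25 + 0.25 + 0.0625
    = 17/16 = 1.0625
Since 1.0625 > 1, Kraft's inequality is NOT satisfied.
A prefix code with these lengths CANNOT exist.

Kraft sum = 1.0625. Not satisfied.


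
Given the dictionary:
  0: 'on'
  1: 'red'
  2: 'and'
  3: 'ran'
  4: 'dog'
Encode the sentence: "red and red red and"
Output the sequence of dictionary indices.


Look up each word in the dictionary:
  'red' -> 1
  'and' -> 2
  'red' -> 1
  'red' -> 1
  'and' -> 2

Encoded: [1, 2, 1, 1, 2]


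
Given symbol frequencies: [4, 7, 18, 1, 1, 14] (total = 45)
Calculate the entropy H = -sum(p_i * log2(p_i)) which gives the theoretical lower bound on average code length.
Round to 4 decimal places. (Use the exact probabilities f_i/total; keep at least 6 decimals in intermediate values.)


Per-symbol terms -p_i * log2(p_i) with p_i = f_i/45:
  p = 4/45 = 0.088889: log2(p) = -3.491853, -p*log2(p) = 0.310387
  p = 7/45 = 0.155556: log2(p) = -2.684498, -p*log2(p) = 0.417589
  p = 18/45 = 0.400000: log2(p) = -1.321928, -p*log2(p) = 0.528771
  p = 1/45 = 0.022222: log2(p) = -5.491853, -p*log2(p) = 0.122041
  p = 1/45 = 0.022222: log2(p) = -5.491853, -p*log2(p) = 0.122041
  p = 14/45 = 0.311111: log2(p) = -1.684498, -p*log2(p) = 0.524066
H = 0.310387 + 0.417589 + 0.528771 + 0.122041 + 0.122041 + 0.524066 = 2.024895

H = 2.0249 bits/symbol


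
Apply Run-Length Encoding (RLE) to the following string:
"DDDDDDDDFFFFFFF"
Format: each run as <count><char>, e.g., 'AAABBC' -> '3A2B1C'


Scanning runs left to right:
  i=0: run of 'D' x 8 -> '8D'
  i=8: run of 'F' x 7 -> '7F'

RLE = 8D7F


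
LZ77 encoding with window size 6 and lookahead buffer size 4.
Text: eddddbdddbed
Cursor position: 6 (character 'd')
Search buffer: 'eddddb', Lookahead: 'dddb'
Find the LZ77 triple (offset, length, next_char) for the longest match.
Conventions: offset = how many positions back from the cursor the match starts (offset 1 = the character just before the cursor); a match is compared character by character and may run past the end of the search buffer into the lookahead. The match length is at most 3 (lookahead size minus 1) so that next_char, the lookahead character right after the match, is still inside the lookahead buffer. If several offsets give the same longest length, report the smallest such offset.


Try each offset into the search buffer:
  offset=1 (pos 5, char 'b'): match length 0
  offset=2 (pos 4, char 'd'): match length 1
  offset=3 (pos 3, char 'd'): match length 2
  offset=4 (pos 2, char 'd'): match length 3
  offset=5 (pos 1, char 'd'): match length 3
  offset=6 (pos 0, char 'e'): match length 0
Longest match has length 3, found at offsets 4, 5; take the smallest, offset 4.
next_char = character at position 6 + 3 = 9 -> 'b'

Best match: offset=4, length=3 (matching 'ddd' starting at position 2)
LZ77 triple: (4, 3, 'b')


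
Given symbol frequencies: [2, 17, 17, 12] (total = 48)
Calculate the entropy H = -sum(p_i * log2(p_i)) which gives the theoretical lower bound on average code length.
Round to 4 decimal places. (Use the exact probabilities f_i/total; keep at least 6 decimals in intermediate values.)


Per-symbol terms -p_i * log2(p_i) with p_i = f_i/48:
  p = 2/48 = 0.041667: log2(p) = -4.584963, -p*log2(p) = 0.191040
  p = 17/48 = 0.354167: log2(p) = -1.497500, -p*log2(p) = 0.530364
  p = 17/48 = 0.354167: log2(p) = -1.497500, -p*log2(p) = 0.530364
  p = 12/48 = 0.250000: log2(p) = -2.000000, -p*log2(p) = 0.500000
H = 0.191040 + 0.530364 + 0.530364 + 0.500000 = 1.751768

H = 1.7518 bits/symbol


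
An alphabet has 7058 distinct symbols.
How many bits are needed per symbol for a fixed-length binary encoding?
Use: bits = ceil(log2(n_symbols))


log2(7058) = 12.785
Bracket: 2^12 = 4096 < 7058 <= 2^13 = 8192
So ceil(log2(7058)) = 13

bits = ceil(log2(7058)) = ceil(12.785) = 13 bits


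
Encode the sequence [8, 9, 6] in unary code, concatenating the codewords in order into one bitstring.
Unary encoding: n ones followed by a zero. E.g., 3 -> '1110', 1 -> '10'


Encode each number as n ones followed by a terminating 0:
  8 -> 111111110 (9 bits)
  9 -> 1111111110 (10 bits)
  6 -> 1111110 (7 bits)
Total length = 9 + 10 + 7 = 26 bits.

Unary([8, 9, 6]) = 11111111011111111101111110 (26 bits)


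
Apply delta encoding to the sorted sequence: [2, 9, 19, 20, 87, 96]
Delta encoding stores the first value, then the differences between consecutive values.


First value: 2
Deltas:
  9 - 2 = 7
  19 - 9 = 10
  20 - 19 = 1
  87 - 20 = 67
  96 - 87 = 9


Delta encoded: [2, 7, 10, 1, 67, 9]


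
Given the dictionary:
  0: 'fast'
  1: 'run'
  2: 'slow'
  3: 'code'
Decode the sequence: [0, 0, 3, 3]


Look up each index in the dictionary:
  0 -> 'fast'
  0 -> 'fast'
  3 -> 'code'
  3 -> 'code'

Decoded: "fast fast code code"


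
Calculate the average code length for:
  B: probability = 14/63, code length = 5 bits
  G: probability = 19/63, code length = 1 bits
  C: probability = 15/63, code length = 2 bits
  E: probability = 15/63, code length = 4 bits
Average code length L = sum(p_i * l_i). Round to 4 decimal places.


Weighted contributions p_i * l_i:
  B: (14/63) * 5 = 70/63
  G: (19/63) * 1 = 19/63
  C: (15/63) * 2 = 30/63
  E: (15/63) * 4 = 60/63
Sum = (70 + 19 + 30 + 60)/63 = 179/63

L = 179/63 = 2.8413 bits/symbol


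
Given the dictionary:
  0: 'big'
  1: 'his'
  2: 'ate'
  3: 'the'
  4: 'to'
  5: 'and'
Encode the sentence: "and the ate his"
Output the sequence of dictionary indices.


Look up each word in the dictionary:
  'and' -> 5
  'the' -> 3
  'ate' -> 2
  'his' -> 1

Encoded: [5, 3, 2, 1]


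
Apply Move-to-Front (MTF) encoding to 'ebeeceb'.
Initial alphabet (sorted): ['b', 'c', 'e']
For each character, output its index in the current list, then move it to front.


MTF encoding:
'e': index 2 in ['b', 'c', 'e'] -> ['e', 'b', 'c']
'b': index 1 in ['e', 'b', 'c'] -> ['b', 'e', 'c']
'e': index 1 in ['b', 'e', 'c'] -> ['e', 'b', 'c']
'e': index 0 in ['e', 'b', 'c'] -> ['e', 'b', 'c']
'c': index 2 in ['e', 'b', 'c'] -> ['c', 'e', 'b']
'e': index 1 in ['c', 'e', 'b'] -> ['e', 'c', 'b']
'b': index 2 in ['e', 'c', 'b'] -> ['b', 'e', 'c']


Output: [2, 1, 1, 0, 2, 1, 2]


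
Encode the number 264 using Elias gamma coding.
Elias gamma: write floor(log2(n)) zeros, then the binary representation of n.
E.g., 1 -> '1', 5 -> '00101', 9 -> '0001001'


num_bits = floor(log2(264)) + 1 = 9
leading_zeros = num_bits - 1 = 8
binary(264) = 100001000

Elias gamma(264) = '00000000' + '100001000' = 00000000100001000 (17 bits)


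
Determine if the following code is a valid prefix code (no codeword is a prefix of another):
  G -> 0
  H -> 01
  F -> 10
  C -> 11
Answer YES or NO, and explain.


Checking each pair (does one codeword prefix another?):
  G='0' vs H='01': prefix -- VIOLATION

NO -- this is NOT a valid prefix code. G (0) is a prefix of H (01).


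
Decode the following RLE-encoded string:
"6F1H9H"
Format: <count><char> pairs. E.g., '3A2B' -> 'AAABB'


Expanding each <count><char> pair:
  6F -> 'FFFFFF'
  1H -> 'H'
  9H -> 'HHHHHHHHH'

Decoded = FFFFFFHHHHHHHHHH


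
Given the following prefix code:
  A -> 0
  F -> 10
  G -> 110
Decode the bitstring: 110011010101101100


Decoding step by step:
Bits 110 -> G
Bits 0 -> A
Bits 110 -> G
Bits 10 -> F
Bits 10 -> F
Bits 110 -> G
Bits 110 -> G
Bits 0 -> A


Decoded message: GAGFFGGA


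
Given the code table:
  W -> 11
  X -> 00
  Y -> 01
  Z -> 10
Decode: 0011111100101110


Decoding:
00 -> X
11 -> W
11 -> W
11 -> W
00 -> X
10 -> Z
11 -> W
10 -> Z


Result: XWWWXZWZ


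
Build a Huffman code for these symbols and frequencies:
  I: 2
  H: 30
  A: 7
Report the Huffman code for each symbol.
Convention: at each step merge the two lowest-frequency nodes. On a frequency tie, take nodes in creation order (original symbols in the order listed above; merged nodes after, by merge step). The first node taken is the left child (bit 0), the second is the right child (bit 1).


Huffman tree construction:
Step 1: Merge I(2) + A(7) = 9
Step 2: Merge (I+A)(9) + H(30) = 39
Read each symbol's code off the tree from the root (left child = 0, right child = 1).

Codes:
  I: 00 (length 2)
  H: 1 (length 1)
  A: 01 (length 2)
Average code length: 48/39 = 1.2308 bits/symbol


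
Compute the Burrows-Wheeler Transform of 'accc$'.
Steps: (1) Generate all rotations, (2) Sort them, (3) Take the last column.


Rotations (sorted):
  0: $accc -> last char: c
  1: accc$ -> last char: $
  2: c$acc -> last char: c
  3: cc$ac -> last char: c
  4: ccc$a -> last char: a


BWT = c$cca


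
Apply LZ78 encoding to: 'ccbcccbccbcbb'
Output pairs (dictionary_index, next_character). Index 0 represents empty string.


LZ78 encoding steps:
Dictionary: {0: ''}
Step 1: w='' (idx 0), next='c' -> output (0, 'c'), add 'c' as idx 1
Step 2: w='c' (idx 1), next='b' -> output (1, 'b'), add 'cb' as idx 2
Step 3: w='c' (idx 1), next='c' -> output (1, 'c'), add 'cc' as idx 3
Step 4: w='cb' (idx 2), next='c' -> output (2, 'c'), add 'cbc' as idx 4
Step 5: w='cbc' (idx 4), next='b' -> output (4, 'b'), add 'cbcb' as idx 5
Step 6: w='' (idx 0), next='b' -> output (0, 'b'), add 'b' as idx 6


Encoded: [(0, 'c'), (1, 'b'), (1, 'c'), (2, 'c'), (4, 'b'), (0, 'b')]


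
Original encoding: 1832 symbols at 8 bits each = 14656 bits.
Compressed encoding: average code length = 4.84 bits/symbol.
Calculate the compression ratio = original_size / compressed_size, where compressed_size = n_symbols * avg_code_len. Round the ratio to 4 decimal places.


original_size = n_symbols * orig_bits = 1832 * 8 = 14656 bits
compressed_size = n_symbols * avg_code_len = 1832 * 4.84 = 8866.88 bits
ratio = original_size / compressed_size = 14656 / 8866.88 = 1.6529

Compression ratio = 1.6529


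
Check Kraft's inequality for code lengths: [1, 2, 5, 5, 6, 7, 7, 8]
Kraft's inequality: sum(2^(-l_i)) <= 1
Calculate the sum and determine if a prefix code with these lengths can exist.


Sum = 2^(-1) + 2^(-2) + 2^(-5) + 2^(-5) + 2^(-6) + 2^(-7) + 2^(-7) + 2^(-8)
    = 0.5 + 0.25 + 0.03125 + 0.03125 + 0.015625 + 0.0078125 + 0.0078125 + 0.00390625
    = 217/256 = 0.84765625
Since 0.84765625 <= 1, Kraft's inequality IS satisfied.
A prefix code with these lengths CAN exist.

Kraft sum = 0.84765625. Satisfied.


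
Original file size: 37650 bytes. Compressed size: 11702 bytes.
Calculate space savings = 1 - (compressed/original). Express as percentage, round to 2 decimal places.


ratio = compressed/original = 11702/37650 = 0.31081
savings = 1 - ratio = 1 - 0.31081 = 0.68919
as a percentage: 0.68919 * 100 = 68.92%

Space savings = 1 - 11702/37650 = 68.92%


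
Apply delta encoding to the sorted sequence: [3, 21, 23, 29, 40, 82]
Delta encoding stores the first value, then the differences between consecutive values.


First value: 3
Deltas:
  21 - 3 = 18
  23 - 21 = 2
  29 - 23 = 6
  40 - 29 = 11
  82 - 40 = 42


Delta encoded: [3, 18, 2, 6, 11, 42]


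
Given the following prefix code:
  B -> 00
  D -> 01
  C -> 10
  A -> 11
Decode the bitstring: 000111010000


Decoding step by step:
Bits 00 -> B
Bits 01 -> D
Bits 11 -> A
Bits 01 -> D
Bits 00 -> B
Bits 00 -> B


Decoded message: BDADBB


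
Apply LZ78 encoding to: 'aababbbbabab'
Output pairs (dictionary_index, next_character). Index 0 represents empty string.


LZ78 encoding steps:
Dictionary: {0: ''}
Step 1: w='' (idx 0), next='a' -> output (0, 'a'), add 'a' as idx 1
Step 2: w='a' (idx 1), next='b' -> output (1, 'b'), add 'ab' as idx 2
Step 3: w='ab' (idx 2), next='b' -> output (2, 'b'), add 'abb' as idx 3
Step 4: w='' (idx 0), next='b' -> output (0, 'b'), add 'b' as idx 4
Step 5: w='b' (idx 4), next='a' -> output (4, 'a'), add 'ba' as idx 5
Step 6: w='ba' (idx 5), next='b' -> output (5, 'b'), add 'bab' as idx 6


Encoded: [(0, 'a'), (1, 'b'), (2, 'b'), (0, 'b'), (4, 'a'), (5, 'b')]


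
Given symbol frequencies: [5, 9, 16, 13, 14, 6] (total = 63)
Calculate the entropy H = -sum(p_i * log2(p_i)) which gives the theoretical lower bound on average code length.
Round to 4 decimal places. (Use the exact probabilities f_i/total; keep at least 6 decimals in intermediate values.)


Per-symbol terms -p_i * log2(p_i) with p_i = f_i/63:
  p = 5/63 = 0.079365: log2(p) = -3.655352, -p*log2(p) = 0.290107
  p = 9/63 = 0.142857: log2(p) = -2.807355, -p*log2(p) = 0.401051
  p = 16/63 = 0.253968: log2(p) = -1.977280, -p*log2(p) = 0.502166
  p = 13/63 = 0.206349: log2(p) = -2.276840, -p*log2(p) = 0.469824
  p = 14/63 = 0.222222: log2(p) = -2.169925, -p*log2(p) = 0.482206
  p = 6/63 = 0.095238: log2(p) = -3.392317, -p*log2(p) = 0.323078
H = 0.290107 + 0.401051 + 0.502166 + 0.469824 + 0.482206 + 0.323078 = 2.468432

H = 2.4684 bits/symbol


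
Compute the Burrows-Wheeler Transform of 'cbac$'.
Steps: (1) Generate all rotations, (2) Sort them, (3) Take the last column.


Rotations (sorted):
  0: $cbac -> last char: c
  1: ac$cb -> last char: b
  2: bac$c -> last char: c
  3: c$cba -> last char: a
  4: cbac$ -> last char: $


BWT = cbca$


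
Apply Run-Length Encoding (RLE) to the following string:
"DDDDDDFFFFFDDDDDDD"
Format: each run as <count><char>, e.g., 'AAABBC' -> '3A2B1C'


Scanning runs left to right:
  i=0: run of 'D' x 6 -> '6D'
  i=6: run of 'F' x 5 -> '5F'
  i=11: run of 'D' x 7 -> '7D'

RLE = 6D5F7D


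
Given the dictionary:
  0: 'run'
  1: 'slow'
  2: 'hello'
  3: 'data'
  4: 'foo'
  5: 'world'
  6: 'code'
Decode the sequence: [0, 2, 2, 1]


Look up each index in the dictionary:
  0 -> 'run'
  2 -> 'hello'
  2 -> 'hello'
  1 -> 'slow'

Decoded: "run hello hello slow"


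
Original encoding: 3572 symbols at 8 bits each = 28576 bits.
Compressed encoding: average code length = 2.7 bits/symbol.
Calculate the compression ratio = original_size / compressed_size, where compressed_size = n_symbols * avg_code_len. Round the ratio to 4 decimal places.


original_size = n_symbols * orig_bits = 3572 * 8 = 28576 bits
compressed_size = n_symbols * avg_code_len = 3572 * 2.7 = 9644.4 bits
ratio = original_size / compressed_size = 28576 / 9644.4 = 2.963

Compression ratio = 2.963


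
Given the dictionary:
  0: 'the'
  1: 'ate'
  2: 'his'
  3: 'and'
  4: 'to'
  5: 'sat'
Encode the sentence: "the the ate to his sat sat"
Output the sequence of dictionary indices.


Look up each word in the dictionary:
  'the' -> 0
  'the' -> 0
  'ate' -> 1
  'to' -> 4
  'his' -> 2
  'sat' -> 5
  'sat' -> 5

Encoded: [0, 0, 1, 4, 2, 5, 5]


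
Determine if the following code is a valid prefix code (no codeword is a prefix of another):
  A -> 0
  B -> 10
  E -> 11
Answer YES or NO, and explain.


Checking each pair (does one codeword prefix another?):
  A='0' vs B='10': no prefix
  A='0' vs E='11': no prefix
  B='10' vs A='0': no prefix
  B='10' vs E='11': no prefix
  E='11' vs A='0': no prefix
  E='11' vs B='10': no prefix
No violation found over all pairs.

YES -- this is a valid prefix code. No codeword is a prefix of any other codeword.


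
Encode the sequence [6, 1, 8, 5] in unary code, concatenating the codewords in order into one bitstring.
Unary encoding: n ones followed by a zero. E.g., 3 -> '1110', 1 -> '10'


Encode each number as n ones followed by a terminating 0:
  6 -> 1111110 (7 bits)
  1 -> 10 (2 bits)
  8 -> 111111110 (9 bits)
  5 -> 111110 (6 bits)
Total length = 7 + 2 + 9 + 6 = 24 bits.

Unary([6, 1, 8, 5]) = 111111010111111110111110 (24 bits)


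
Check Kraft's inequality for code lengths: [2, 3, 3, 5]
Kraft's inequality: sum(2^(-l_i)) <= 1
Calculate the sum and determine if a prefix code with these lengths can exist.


Sum = 2^(-2) + 2^(-3) + 2^(-3) + 2^(-5)
    = 0.25 + 0.125 + 0.125 + 0.03125
    = 17/32 = 0.53125
Since 0.53125 <= 1, Kraft's inequality IS satisfied.
A prefix code with these lengths CAN exist.

Kraft sum = 0.53125. Satisfied.


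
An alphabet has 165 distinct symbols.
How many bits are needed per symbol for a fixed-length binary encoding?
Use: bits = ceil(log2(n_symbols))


log2(165) = 7.3663
Bracket: 2^7 = 128 < 165 <= 2^8 = 256
So ceil(log2(165)) = 8

bits = ceil(log2(165)) = ceil(7.3663) = 8 bits


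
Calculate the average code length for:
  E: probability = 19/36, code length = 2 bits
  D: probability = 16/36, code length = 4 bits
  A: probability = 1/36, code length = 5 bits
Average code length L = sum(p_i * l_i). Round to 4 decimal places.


Weighted contributions p_i * l_i:
  E: (19/36) * 2 = 38/36
  D: (16/36) * 4 = 64/36
  A: (1/36) * 5 = 5/36
Sum = (38 + 64 + 5)/36 = 107/36

L = 107/36 = 2.9722 bits/symbol


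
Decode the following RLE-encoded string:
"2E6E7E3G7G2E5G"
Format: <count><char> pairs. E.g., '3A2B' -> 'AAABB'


Expanding each <count><char> pair:
  2E -> 'EE'
  6E -> 'EEEEEE'
  7E -> 'EEEEEEE'
  3G -> 'GGG'
  7G -> 'GGGGGGG'
  2E -> 'EE'
  5G -> 'GGGGG'

Decoded = EEEEEEEEEEEEEEEGGGGGGGGGGEEGGGGG


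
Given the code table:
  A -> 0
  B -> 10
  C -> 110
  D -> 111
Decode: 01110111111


Decoding:
0 -> A
111 -> D
0 -> A
111 -> D
111 -> D


Result: ADADD


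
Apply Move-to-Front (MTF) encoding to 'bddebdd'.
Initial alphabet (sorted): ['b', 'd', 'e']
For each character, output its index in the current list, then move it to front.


MTF encoding:
'b': index 0 in ['b', 'd', 'e'] -> ['b', 'd', 'e']
'd': index 1 in ['b', 'd', 'e'] -> ['d', 'b', 'e']
'd': index 0 in ['d', 'b', 'e'] -> ['d', 'b', 'e']
'e': index 2 in ['d', 'b', 'e'] -> ['e', 'd', 'b']
'b': index 2 in ['e', 'd', 'b'] -> ['b', 'e', 'd']
'd': index 2 in ['b', 'e', 'd'] -> ['d', 'b', 'e']
'd': index 0 in ['d', 'b', 'e'] -> ['d', 'b', 'e']


Output: [0, 1, 0, 2, 2, 2, 0]


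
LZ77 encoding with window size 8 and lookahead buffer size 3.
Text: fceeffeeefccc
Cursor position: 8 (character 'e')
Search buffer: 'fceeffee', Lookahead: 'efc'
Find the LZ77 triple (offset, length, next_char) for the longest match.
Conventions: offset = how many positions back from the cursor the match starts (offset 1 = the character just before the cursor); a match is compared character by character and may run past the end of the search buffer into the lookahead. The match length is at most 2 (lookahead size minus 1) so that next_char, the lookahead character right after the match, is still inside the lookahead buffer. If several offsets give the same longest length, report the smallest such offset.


Try each offset into the search buffer:
  offset=1 (pos 7, char 'e'): match length 1
  offset=2 (pos 6, char 'e'): match length 1
  offset=3 (pos 5, char 'f'): match length 0
  offset=4 (pos 4, char 'f'): match length 0
  offset=5 (pos 3, char 'e'): match length 2
  offset=6 (pos 2, char 'e'): match length 1
  offset=7 (pos 1, char 'c'): match length 0
  offset=8 (pos 0, char 'f'): match length 0
Longest match has length 2 at offset 5.
next_char = character at position 8 + 2 = 10 -> 'c'

Best match: offset=5, length=2 (matching 'ef' starting at position 3)
LZ77 triple: (5, 2, 'c')


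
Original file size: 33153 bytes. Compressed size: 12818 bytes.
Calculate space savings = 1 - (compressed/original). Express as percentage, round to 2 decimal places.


ratio = compressed/original = 12818/33153 = 0.386632
savings = 1 - ratio = 1 - 0.386632 = 0.613368
as a percentage: 0.613368 * 100 = 61.34%

Space savings = 1 - 12818/33153 = 61.34%


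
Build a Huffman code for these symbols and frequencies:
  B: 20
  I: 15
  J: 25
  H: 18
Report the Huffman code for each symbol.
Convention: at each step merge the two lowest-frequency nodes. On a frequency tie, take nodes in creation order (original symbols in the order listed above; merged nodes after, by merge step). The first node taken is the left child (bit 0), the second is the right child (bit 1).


Huffman tree construction:
Step 1: Merge I(15) + H(18) = 33
Step 2: Merge B(20) + J(25) = 45
Step 3: Merge (I+H)(33) + (B+J)(45) = 78
Read each symbol's code off the tree from the root (left child = 0, right child = 1).

Codes:
  B: 10 (length 2)
  I: 00 (length 2)
  J: 11 (length 2)
  H: 01 (length 2)
Average code length: 156/78 = 2.0000 bits/symbol


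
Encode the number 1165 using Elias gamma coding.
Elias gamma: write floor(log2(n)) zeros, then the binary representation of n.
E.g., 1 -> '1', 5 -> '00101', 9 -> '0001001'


num_bits = floor(log2(1165)) + 1 = 11
leading_zeros = num_bits - 1 = 10
binary(1165) = 10010001101

Elias gamma(1165) = '0000000000' + '10010001101' = 000000000010010001101 (21 bits)


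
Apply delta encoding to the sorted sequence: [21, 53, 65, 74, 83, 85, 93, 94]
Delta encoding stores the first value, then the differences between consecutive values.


First value: 21
Deltas:
  53 - 21 = 32
  65 - 53 = 12
  74 - 65 = 9
  83 - 74 = 9
  85 - 83 = 2
  93 - 85 = 8
  94 - 93 = 1


Delta encoded: [21, 32, 12, 9, 9, 2, 8, 1]


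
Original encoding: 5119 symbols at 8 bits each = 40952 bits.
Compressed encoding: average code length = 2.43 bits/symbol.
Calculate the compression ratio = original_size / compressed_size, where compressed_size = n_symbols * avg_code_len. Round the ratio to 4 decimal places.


original_size = n_symbols * orig_bits = 5119 * 8 = 40952 bits
compressed_size = n_symbols * avg_code_len = 5119 * 2.43 = 12439.17 bits
ratio = original_size / compressed_size = 40952 / 12439.17 = 3.2922

Compression ratio = 3.2922


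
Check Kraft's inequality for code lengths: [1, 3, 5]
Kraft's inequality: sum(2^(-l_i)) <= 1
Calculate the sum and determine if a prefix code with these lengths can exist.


Sum = 2^(-1) + 2^(-3) + 2^(-5)
    = 0.5 + 0.125 + 0.03125
    = 21/32 = 0.65625
Since 0.65625 <= 1, Kraft's inequality IS satisfied.
A prefix code with these lengths CAN exist.

Kraft sum = 0.65625. Satisfied.


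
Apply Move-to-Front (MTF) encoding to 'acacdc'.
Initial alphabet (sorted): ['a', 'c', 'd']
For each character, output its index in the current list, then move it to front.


MTF encoding:
'a': index 0 in ['a', 'c', 'd'] -> ['a', 'c', 'd']
'c': index 1 in ['a', 'c', 'd'] -> ['c', 'a', 'd']
'a': index 1 in ['c', 'a', 'd'] -> ['a', 'c', 'd']
'c': index 1 in ['a', 'c', 'd'] -> ['c', 'a', 'd']
'd': index 2 in ['c', 'a', 'd'] -> ['d', 'c', 'a']
'c': index 1 in ['d', 'c', 'a'] -> ['c', 'd', 'a']


Output: [0, 1, 1, 1, 2, 1]


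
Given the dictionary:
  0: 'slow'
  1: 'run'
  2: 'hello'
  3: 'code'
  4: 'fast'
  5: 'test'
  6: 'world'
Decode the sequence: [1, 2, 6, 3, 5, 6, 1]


Look up each index in the dictionary:
  1 -> 'run'
  2 -> 'hello'
  6 -> 'world'
  3 -> 'code'
  5 -> 'test'
  6 -> 'world'
  1 -> 'run'

Decoded: "run hello world code test world run"
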